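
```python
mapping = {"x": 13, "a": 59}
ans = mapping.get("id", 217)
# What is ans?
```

Trace:
`mapping = {"x": 13, "a": 59}` → mapping = {'x': 13, 'a': 59}
`ans = mapping.get("id", 217)` → ans = 217
So ans = 217

Answer: 217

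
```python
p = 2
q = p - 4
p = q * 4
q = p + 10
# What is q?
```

Trace:
`p = 2` → p = 2
`q = p - 4` → q = -2
`p = q * 4` → p = -8
`q = p + 10` → q = 2
So q = 2

Answer: 2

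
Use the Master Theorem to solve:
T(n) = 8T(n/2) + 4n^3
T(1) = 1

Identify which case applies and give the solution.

a=8, b=2, f(n)=4n^3. log_2(8) = 3. Since c=3 = 3, Case 2 applies: T(n) = Θ(n^log_b(a) · log n) = O(n^3 log n).

Answer: O(n^3 log n) - Case 2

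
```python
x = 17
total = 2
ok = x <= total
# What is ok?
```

Trace:
`x = 17` → x = 17
`total = 2` → total = 2
`ok = x <= total` → ok = False
So ok = False

Answer: False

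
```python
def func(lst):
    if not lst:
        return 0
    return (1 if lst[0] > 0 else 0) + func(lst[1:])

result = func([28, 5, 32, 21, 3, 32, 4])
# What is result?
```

Count of positive elements in [28, 5, 32, 21, 3, 32, 4] = 7

Answer: 7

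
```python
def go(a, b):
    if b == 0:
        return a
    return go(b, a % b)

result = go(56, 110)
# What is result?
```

go(56, 110) -> go(110, 56) -> go(56, 54) -> go(54, 2) -> go(2, 0) -> 2

Answer: 2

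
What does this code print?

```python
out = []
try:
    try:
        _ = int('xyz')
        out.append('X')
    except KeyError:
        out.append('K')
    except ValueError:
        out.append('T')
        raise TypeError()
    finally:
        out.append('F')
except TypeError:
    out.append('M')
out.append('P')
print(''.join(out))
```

Execution trace: 'T' (inner except ValueError) → 'F' (inner finally) → 'M' (outer except TypeError) → 'P' (after the try/except). Output: TFMP

Answer: TFMP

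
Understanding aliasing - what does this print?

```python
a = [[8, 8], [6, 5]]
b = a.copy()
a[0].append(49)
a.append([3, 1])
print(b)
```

Key concept: shallow copy with nested lists.
Step by step:
`a = [[8, 8], [6, 5]]` → a = [[8, 8], [6, 5]]
`b = a.copy()` → b = [[8, 8], [6, 5]]
`a[0].append(49)` → a = [[8, 8, 49], [6, 5]]; b = [[8, 8, 49], [6, 5]]
`a.append([3, 1])` → a = [[8, 8, 49], [6, 5], [3, 1]]
`print(b)` → prints [[8, 8, 49], [6, 5]]

Answer: [[8, 8, 49], [6, 5]]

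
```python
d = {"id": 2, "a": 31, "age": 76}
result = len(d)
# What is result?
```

Trace:
`d = {"id": 2, "a": 31, "age": 76}` → d = {'id': 2, 'a': 31, 'age': 76}
`result = len(d)` → result = 3
So result = 3

Answer: 3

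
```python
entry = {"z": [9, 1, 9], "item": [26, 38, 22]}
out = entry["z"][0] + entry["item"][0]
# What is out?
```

Trace:
`entry = {"z": [9, 1, 9], "item": [26, 38, 22]}` → entry = {'z': [9, 1, 9], 'item': [26, 38, 22]}
`out = entry["z"][0] + entry["item"][0]` → out = 35
So out = 35

Answer: 35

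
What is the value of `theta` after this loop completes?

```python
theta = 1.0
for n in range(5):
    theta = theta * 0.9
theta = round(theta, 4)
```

Exponential decay: 1.0 * 0.9^5
`theta` takes the values: 1.0 → 0.9 → 0.81 → 0.729 → 0.6561 → 0.59049 → 0.5905

Answer: 0.5905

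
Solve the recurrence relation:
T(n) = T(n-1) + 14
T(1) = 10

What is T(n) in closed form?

Unrolling: T(n) = T(1) + 14·(n-1) = 10 + 14(n-1) = 14n - 4.

Answer: T(n) = 14n - 4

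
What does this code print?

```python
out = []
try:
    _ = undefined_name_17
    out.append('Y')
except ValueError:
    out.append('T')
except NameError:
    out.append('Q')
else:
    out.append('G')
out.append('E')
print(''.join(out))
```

Execution trace: 'Q' (except NameError) → 'E' (after the try/except). Output: QE

Answer: QE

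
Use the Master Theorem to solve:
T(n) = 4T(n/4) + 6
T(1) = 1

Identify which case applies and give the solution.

a=4, b=4, f(n)=6. log_4(4) = 1. Since c=0 < 1, Case 1 applies: T(n) = Θ(n^log_b(a)) = O(n).

Answer: O(n) - Case 1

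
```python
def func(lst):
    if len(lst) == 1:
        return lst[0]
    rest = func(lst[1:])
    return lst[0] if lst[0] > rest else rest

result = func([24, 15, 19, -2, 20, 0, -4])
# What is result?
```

Recursive max over [24, 15, 19, -2, 20, 0, -4] = 24

Answer: 24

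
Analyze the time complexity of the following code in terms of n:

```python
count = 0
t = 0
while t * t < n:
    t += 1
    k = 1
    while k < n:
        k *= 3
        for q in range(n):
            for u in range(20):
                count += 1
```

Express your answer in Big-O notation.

Each loop level contributes: √n × log n × n × 1. Multiplying the contributions gives O(n√n log n).

Answer: O(n√n log n)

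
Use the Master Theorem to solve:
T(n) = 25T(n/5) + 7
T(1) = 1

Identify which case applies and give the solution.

a=25, b=5, f(n)=7. log_5(25) = 2. Since c=0 < 2, Case 1 applies: T(n) = Θ(n^log_b(a)) = O(n^2).

Answer: O(n^2) - Case 1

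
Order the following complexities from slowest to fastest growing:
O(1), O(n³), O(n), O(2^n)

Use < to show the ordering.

Ordered by growth rate: O(1) < O(n) < O(n³) < O(2^n)

Answer: O(1) < O(n) < O(n³) < O(2^n)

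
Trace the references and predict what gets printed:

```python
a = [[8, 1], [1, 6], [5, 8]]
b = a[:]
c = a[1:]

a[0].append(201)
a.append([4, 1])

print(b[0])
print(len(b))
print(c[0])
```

Key concept: slice with nested mutation.
Step by step:
`a = [[8, 1], [1, 6], [5, 8]]` → a = [[8, 1], [1, 6], [5, 8]]
`b = a[:]` → b = [[8, 1], [1, 6], [5, 8]]
`c = a[1:]` → c = [[1, 6], [5, 8]]
`a[0].append(201)` → a = [[8, 1, 201], [1, 6], [5, 8]]; b = [[8, 1, 201], [1, 6], [5, 8]]
`a.append([4, 1])` → a = [[8, 1, 201], [1, 6], [5, 8], [4, 1]]
`print(b[0])` → prints [8, 1, 201]
`print(len(b))` → prints 3
`print(c[0])` → prints [1, 6]

Answer:
[8, 1, 201]
3
[1, 6]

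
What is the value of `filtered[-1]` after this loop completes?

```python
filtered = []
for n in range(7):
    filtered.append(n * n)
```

Last element of squares 0 to 6
`filtered` takes the values: [] → [0] → [0, 1] → [0, 1, 4] → [0, 1, 4, 9] → [0, 1, 4, 9, 16] → [0, 1, 4, 9, 16, 25] → [0, 1, 4, 9, 16, 25, 36]
So `filtered[-1]` = 36

Answer: 36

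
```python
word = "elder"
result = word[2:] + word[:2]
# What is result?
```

Trace:
`word = "elder"` → word = 'elder'
`result = word[2:] + word[:2]` → result = 'derel'
So result = 'derel'

Answer: 'derel'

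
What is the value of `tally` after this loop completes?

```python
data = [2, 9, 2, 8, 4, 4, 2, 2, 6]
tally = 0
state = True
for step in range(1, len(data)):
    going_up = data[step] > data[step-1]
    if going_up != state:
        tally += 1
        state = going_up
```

Count direction changes in [2, 9, 2, 8, 4, 4, 2, 2, 6]
`tally` takes the values: 0 → 1 → 2 → 3 → 4

Answer: 4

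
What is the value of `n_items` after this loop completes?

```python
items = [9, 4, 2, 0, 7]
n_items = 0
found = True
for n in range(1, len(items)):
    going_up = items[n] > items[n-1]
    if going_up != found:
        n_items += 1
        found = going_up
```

Count direction changes in [9, 4, 2, 0, 7]
`n_items` takes the values: 0 → 1 → 2

Answer: 2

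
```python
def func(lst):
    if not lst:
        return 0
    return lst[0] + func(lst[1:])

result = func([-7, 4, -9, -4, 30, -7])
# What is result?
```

(-7) + 4 + (-9) + (-4) + 30 + (-7) + 0 = 7

Answer: 7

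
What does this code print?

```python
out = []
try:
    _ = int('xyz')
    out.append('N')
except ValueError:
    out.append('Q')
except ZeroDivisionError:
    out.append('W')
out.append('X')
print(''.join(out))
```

Execution trace: 'Q' (except ValueError) → 'X' (after the try/except). Output: QX

Answer: QX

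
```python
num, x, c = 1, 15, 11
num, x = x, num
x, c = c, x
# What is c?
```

Trace:
`num, x, c = 1, 15, 11` → num = 1; x = 15; c = 11
`num, x = x, num` → num = 15; x = 1
`x, c = c, x` → x = 11; c = 1
So c = 1

Answer: 1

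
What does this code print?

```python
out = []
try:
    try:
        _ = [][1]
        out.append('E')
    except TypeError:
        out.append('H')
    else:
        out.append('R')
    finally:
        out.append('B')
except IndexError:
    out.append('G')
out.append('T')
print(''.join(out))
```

Execution trace: 'B' (finally) → 'G' (outer except IndexError) → 'T' (after the try/except). Output: BGT

Answer: BGT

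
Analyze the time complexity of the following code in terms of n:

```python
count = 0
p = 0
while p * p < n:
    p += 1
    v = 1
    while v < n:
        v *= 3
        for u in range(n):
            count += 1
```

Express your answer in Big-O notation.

Each loop level contributes: √n × log n × n. Multiplying the contributions gives O(n√n log n).

Answer: O(n√n log n)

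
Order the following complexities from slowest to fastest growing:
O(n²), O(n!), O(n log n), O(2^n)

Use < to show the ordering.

Ordered by growth rate: O(n log n) < O(n²) < O(2^n) < O(n!)

Answer: O(n log n) < O(n²) < O(2^n) < O(n!)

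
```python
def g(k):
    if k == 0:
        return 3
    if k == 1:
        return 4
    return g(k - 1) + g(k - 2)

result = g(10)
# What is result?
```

Build up from base cases: g(0)=3, g(1)=4, g(2)=7, g(3)=11, g(4)=18, g(5)=29, g(6)=47, ..., g(10)=322

Answer: 322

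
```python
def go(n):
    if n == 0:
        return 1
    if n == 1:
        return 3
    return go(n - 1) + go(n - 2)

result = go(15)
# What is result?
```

Build up from base cases: go(0)=1, go(1)=3, go(2)=4, go(3)=7, go(4)=11, go(5)=18, go(6)=29, ..., go(15)=2207

Answer: 2207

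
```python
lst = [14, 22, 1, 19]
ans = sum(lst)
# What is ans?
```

Trace:
`lst = [14, 22, 1, 19]` → lst = [14, 22, 1, 19]
`ans = sum(lst)` → ans = 56
So ans = 56

Answer: 56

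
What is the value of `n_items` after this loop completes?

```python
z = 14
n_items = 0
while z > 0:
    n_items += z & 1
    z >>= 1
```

Count set bits in 14 (binary: 0b1110)
`n_items` takes the values: 0 → 1 → 2 → 3

Answer: 3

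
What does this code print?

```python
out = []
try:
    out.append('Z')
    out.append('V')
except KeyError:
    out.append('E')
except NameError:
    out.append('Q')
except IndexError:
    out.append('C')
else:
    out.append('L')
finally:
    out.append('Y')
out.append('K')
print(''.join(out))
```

Execution trace: 'Z' (try body) → 'V' (try body, no exception) → 'L' (else) → 'Y' (finally) → 'K' (after the try/except). Output: ZVLYK

Answer: ZVLYK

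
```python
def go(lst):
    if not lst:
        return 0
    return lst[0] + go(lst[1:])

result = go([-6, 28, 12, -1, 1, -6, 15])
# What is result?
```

(-6) + 28 + 12 + (-1) + 1 + (-6) + 15 + 0 = 43

Answer: 43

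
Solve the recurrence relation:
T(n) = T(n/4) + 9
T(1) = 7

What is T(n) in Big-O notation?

Each step divides n by 4 and adds 9. After log_4(n) steps we reach T(1)=7. So T(n) = 9·log_4(n) + 7 = O(log n).

Answer: O(log n)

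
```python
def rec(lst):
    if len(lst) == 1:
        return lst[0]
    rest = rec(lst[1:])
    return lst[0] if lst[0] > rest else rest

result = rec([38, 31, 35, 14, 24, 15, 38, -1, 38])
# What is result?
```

Recursive max over [38, 31, 35, 14, 24, 15, 38, -1, 38] = 38

Answer: 38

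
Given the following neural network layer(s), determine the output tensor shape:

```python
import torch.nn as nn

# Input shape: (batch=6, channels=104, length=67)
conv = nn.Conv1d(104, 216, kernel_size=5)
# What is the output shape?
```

Input: (6, 104, 67) -> Output: (6, 216, 63)

Answer: (6, 216, 63)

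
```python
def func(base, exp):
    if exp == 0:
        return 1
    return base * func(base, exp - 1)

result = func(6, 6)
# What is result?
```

func(6, 6) = 6 * 6 * 6 * 6 * 6 * 6 = 46656

Answer: 46656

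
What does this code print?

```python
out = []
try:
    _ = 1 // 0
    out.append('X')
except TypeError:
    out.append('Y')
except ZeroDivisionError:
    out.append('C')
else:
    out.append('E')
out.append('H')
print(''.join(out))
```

Execution trace: 'C' (except ZeroDivisionError) → 'H' (after the try/except). Output: CH

Answer: CH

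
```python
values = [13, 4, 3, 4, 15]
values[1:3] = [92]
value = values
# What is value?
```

Trace:
`values = [13, 4, 3, 4, 15]` → values = [13, 4, 3, 4, 15]
`values[1:3] = [92]` → values = [13, 92, 4, 15]
`value = values` → value = [13, 92, 4, 15]
So value = [13, 92, 4, 15]

Answer: [13, 92, 4, 15]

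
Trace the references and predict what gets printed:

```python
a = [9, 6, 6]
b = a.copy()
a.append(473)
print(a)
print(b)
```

Key concept: list.copy() creates independent copy.
Step by step:
`a = [9, 6, 6]` → a = [9, 6, 6]
`b = a.copy()` → b = [9, 6, 6]
`a.append(473)` → a = [9, 6, 6, 473]
`print(a)` → prints [9, 6, 6, 473]
`print(b)` → prints [9, 6, 6]

Answer:
[9, 6, 6, 473]
[9, 6, 6]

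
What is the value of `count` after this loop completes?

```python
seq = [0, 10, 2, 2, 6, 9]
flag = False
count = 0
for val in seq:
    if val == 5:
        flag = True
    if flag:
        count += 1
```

Count elements after first 5 in [0, 10, 2, 2, 6, 9]
`count` takes the values: 0

Answer: 0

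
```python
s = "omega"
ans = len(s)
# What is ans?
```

Trace:
`s = "omega"` → s = 'omega'
`ans = len(s)` → ans = 5
So ans = 5

Answer: 5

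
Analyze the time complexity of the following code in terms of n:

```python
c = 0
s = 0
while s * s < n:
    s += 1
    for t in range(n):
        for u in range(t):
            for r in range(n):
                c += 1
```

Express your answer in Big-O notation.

Each loop level contributes: √n × n × n × n. Multiplying the contributions gives O(n^3√n).

Answer: O(n^3√n)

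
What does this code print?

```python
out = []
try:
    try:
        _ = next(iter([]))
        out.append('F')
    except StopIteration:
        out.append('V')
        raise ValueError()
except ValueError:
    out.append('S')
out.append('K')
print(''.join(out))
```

Execution trace: 'V' (inner except StopIteration) → 'S' (outer except ValueError) → 'K' (after the try/except). Output: VSK

Answer: VSK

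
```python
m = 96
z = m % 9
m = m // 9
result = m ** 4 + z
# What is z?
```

Trace:
`m = 96` → m = 96
`z = m % 9` → z = 6
`m = m // 9` → m = 10
`result = m ** 4 + z` → result = 10006
So z = 6

Answer: 6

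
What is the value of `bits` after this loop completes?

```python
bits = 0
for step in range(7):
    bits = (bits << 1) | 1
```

Build 7 consecutive 1-bits: 0b1111111
`bits` takes the values: 0 → 1 → 3 → 7 → 15 → 31 → 63 → 127

Answer: 127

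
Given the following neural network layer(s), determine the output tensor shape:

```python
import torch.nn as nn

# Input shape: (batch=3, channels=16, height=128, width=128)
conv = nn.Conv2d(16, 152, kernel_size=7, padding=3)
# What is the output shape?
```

Input: (3, 16, 128, 128) -> Output: (3, 152, 128, 128)

Answer: (3, 152, 128, 128)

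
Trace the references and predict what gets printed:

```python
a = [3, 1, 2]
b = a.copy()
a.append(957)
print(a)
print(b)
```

Key concept: list.copy() creates independent copy.
Step by step:
`a = [3, 1, 2]` → a = [3, 1, 2]
`b = a.copy()` → b = [3, 1, 2]
`a.append(957)` → a = [3, 1, 2, 957]
`print(a)` → prints [3, 1, 2, 957]
`print(b)` → prints [3, 1, 2]

Answer:
[3, 1, 2, 957]
[3, 1, 2]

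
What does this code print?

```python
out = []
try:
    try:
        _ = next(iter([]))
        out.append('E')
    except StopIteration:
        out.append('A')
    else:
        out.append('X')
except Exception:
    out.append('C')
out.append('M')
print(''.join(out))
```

Execution trace: 'A' (inner except StopIteration) → 'M' (after the try/except). Output: AM

Answer: AM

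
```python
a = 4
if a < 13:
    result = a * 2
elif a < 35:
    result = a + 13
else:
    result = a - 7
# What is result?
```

Trace:
`a = 4` → a = 4
`if a < 13: ...` → a < 13 is True → result = 8
So result = 8

Answer: 8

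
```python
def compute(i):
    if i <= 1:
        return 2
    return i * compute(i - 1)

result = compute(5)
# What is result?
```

compute(5) = 5 * 4 * 3 * 2 * 2 = 240

Answer: 240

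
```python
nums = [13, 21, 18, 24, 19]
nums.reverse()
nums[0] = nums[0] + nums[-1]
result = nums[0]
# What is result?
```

Trace:
`nums = [13, 21, 18, 24, 19]` → nums = [13, 21, 18, 24, 19]
`nums.reverse()` → nums = [19, 24, 18, 21, 13]
`nums[0] = nums[0] + nums[-1]` → nums = [32, 24, 18, 21, 13]
`result = nums[0]` → result = 32
So result = 32

Answer: 32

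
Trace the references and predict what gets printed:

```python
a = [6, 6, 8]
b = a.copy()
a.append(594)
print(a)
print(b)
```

Key concept: list.copy() creates independent copy.
Step by step:
`a = [6, 6, 8]` → a = [6, 6, 8]
`b = a.copy()` → b = [6, 6, 8]
`a.append(594)` → a = [6, 6, 8, 594]
`print(a)` → prints [6, 6, 8, 594]
`print(b)` → prints [6, 6, 8]

Answer:
[6, 6, 8, 594]
[6, 6, 8]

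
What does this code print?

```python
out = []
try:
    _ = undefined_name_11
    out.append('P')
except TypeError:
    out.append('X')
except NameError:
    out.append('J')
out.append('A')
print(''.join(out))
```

Execution trace: 'J' (except NameError) → 'A' (after the try/except). Output: JA

Answer: JA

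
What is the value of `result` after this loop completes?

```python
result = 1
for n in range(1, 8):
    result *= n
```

7! = 5040
`result` takes the values: 1 → 2 → 6 → 24 → 120 → 720 → 5040

Answer: 5040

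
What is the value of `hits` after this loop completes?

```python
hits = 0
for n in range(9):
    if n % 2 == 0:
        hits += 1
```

Count numbers divisible by 2 in range(9)
`hits` takes the values: 0 → 1 → 2 → 3 → 4 → 5

Answer: 5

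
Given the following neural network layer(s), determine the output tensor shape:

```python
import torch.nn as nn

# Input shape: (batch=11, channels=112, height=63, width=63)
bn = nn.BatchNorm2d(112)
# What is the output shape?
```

Input: (11, 112, 63, 63) -> Output: (11, 112, 63, 63)

Answer: (11, 112, 63, 63)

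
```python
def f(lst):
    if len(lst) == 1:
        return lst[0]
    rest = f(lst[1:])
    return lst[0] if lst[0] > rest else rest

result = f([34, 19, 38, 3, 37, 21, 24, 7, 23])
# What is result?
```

Recursive max over [34, 19, 38, 3, 37, 21, 24, 7, 23] = 38

Answer: 38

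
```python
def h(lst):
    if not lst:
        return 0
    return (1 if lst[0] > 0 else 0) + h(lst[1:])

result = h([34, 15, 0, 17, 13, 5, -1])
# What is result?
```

Count of positive elements in [34, 15, 0, 17, 13, 5, -1] = 5

Answer: 5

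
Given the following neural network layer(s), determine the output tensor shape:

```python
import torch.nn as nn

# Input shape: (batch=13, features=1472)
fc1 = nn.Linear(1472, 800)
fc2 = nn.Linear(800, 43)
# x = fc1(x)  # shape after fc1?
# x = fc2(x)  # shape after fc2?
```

Input: (13, 1472) -> after fc1: (13, 800) -> Output: (13, 43)

Answer: (13, 43)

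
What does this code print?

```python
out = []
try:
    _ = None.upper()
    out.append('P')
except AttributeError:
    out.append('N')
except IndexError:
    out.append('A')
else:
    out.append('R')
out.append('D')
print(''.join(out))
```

Execution trace: 'N' (except AttributeError) → 'D' (after the try/except). Output: ND

Answer: ND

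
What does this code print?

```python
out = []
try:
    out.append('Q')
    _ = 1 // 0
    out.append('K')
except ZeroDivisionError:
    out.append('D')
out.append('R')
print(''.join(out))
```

Execution trace: 'Q' (try body) → 'D' (except ZeroDivisionError) → 'R' (after the try/except). Output: QDR

Answer: QDR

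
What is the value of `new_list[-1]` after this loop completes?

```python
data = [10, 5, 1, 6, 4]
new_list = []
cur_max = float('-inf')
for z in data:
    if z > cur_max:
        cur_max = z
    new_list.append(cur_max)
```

Running max ends at 10
`new_list` takes the values: [] → [10] → [10, 10] → [10, 10, 10] → [10, 10, 10, 10] → [10, 10, 10, 10, 10]
So `new_list[-1]` = 10

Answer: 10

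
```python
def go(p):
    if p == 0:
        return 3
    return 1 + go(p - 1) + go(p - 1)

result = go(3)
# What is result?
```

go(p) = 1 + 2·go(p-1), go(0)=3. Closed form: (3+1)·2^3 - 1 = 31.

Answer: 31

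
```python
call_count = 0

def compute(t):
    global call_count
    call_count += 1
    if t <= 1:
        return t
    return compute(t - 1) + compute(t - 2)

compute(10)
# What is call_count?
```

Calls(t) = 1 + Calls(t-1) + Calls(t-2); Calls(0)=Calls(1)=1. For t=10 this gives 177.

Answer: 177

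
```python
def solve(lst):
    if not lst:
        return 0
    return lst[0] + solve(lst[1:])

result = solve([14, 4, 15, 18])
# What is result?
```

14 + 4 + 15 + 18 + 0 = 51

Answer: 51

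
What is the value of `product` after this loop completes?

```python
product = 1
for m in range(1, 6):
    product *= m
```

5! = 120
`product` takes the values: 1 → 2 → 6 → 24 → 120

Answer: 120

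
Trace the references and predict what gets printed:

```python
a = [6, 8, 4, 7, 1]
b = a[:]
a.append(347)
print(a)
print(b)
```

Key concept: slice [:] creates copy.
Step by step:
`a = [6, 8, 4, 7, 1]` → a = [6, 8, 4, 7, 1]
`b = a[:]` → b = [6, 8, 4, 7, 1]
`a.append(347)` → a = [6, 8, 4, 7, 1, 347]
`print(a)` → prints [6, 8, 4, 7, 1, 347]
`print(b)` → prints [6, 8, 4, 7, 1]

Answer:
[6, 8, 4, 7, 1, 347]
[6, 8, 4, 7, 1]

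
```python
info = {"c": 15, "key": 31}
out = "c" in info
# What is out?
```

Trace:
`info = {"c": 15, "key": 31}` → info = {'c': 15, 'key': 31}
`out = "c" in info` → out = True
So out = True

Answer: True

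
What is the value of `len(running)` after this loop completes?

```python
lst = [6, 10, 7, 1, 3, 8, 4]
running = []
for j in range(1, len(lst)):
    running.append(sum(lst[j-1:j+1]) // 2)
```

Number of 2-element averages
`running` takes the values: [] → [8] → [8, 8] → [8, 8, 4] → [8, 8, 4, 2] → [8, 8, 4, 2, 5] → [8, 8, 4, 2, 5, 6]
So `len(running)` = 6

Answer: 6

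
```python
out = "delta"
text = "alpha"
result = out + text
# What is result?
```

Trace:
`out = "delta"` → out = 'delta'
`text = "alpha"` → text = 'alpha'
`result = out + text` → result = 'deltaalpha'
So result = 'deltaalpha'

Answer: 'deltaalpha'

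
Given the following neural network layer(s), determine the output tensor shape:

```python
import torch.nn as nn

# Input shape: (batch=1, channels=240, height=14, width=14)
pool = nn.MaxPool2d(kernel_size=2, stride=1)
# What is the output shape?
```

Input: (1, 240, 14, 14) -> Output: (1, 240, 13, 13)

Answer: (1, 240, 13, 13)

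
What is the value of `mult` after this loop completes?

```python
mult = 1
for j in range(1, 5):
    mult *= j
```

4! = 24
`mult` takes the values: 1 → 2 → 6 → 24

Answer: 24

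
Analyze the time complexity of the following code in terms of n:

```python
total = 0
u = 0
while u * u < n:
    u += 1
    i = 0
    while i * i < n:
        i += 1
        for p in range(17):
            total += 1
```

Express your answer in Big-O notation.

Each loop level contributes: √n × √n × 1. Multiplying the contributions gives O(n).

Answer: O(n)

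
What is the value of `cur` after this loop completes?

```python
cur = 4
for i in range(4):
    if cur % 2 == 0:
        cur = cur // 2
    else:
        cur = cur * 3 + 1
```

Collatz-style transformation from 4
`cur` takes the values: 4 → 2 → 1 → 4 → 2

Answer: 2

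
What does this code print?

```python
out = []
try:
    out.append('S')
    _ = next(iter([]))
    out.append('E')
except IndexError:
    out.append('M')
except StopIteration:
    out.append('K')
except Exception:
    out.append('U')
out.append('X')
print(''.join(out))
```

Execution trace: 'S' (try body) → 'K' (except StopIteration) → 'X' (after the try/except). Output: SKX

Answer: SKX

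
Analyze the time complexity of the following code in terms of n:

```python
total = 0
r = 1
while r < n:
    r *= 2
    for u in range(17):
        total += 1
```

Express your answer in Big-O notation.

Each loop level contributes: log n × 1. Multiplying the contributions gives O(log n).

Answer: O(log n)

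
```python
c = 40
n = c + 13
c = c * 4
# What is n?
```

Trace:
`c = 40` → c = 40
`n = c + 13` → n = 53
`c = c * 4` → c = 160
So n = 53

Answer: 53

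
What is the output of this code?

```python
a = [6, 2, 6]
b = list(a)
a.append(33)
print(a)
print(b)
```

Key concept: list() constructor creates copy.
Step by step:
`a = [6, 2, 6]` → a = [6, 2, 6]
`b = list(a)` → b = [6, 2, 6]
`a.append(33)` → a = [6, 2, 6, 33]
`print(a)` → prints [6, 2, 6, 33]
`print(b)` → prints [6, 2, 6]

Answer:
[6, 2, 6, 33]
[6, 2, 6]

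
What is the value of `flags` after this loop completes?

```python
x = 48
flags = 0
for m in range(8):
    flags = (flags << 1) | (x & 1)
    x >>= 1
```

Reverse lowest 8 bits of 48
`flags` takes the values: 0 → 1 → 3 → 6 → 12

Answer: 12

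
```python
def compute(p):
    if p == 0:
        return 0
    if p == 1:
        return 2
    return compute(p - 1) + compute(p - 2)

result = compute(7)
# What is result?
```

Build up from base cases: compute(0)=0, compute(1)=2, compute(2)=2, compute(3)=4, compute(4)=6, compute(5)=10, compute(6)=16, ..., compute(7)=26

Answer: 26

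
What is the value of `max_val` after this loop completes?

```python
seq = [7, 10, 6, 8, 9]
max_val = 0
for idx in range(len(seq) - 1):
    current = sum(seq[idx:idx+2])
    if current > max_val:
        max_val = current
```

Max sum of 2-element window in [7, 10, 6, 8, 9]
`max_val` takes the values: 0 → 17

Answer: 17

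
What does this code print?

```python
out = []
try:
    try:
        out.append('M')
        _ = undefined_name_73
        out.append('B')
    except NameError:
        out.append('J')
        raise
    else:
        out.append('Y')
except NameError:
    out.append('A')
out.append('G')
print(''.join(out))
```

Execution trace: 'M' (inner try body) → 'J' (inner except NameError) → 'A' (outer except NameError) → 'G' (after the try/except). Output: MJAG

Answer: MJAG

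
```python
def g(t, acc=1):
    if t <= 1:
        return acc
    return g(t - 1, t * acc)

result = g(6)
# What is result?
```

Accumulator trace (n, acc): (6, 1) -> (5, 6) -> (4, 30) -> (3, 120) -> (2, 360) -> (1, 720) -> return 720

Answer: 720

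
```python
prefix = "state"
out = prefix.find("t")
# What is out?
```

Trace:
`prefix = "state"` → prefix = 'state'
`out = prefix.find("t")` → out = 1
So out = 1

Answer: 1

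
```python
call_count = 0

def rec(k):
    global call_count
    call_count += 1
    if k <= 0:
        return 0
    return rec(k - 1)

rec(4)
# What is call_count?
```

Linear recursion stepping by 1: 5 calls from k=4 down to ≤0.

Answer: 5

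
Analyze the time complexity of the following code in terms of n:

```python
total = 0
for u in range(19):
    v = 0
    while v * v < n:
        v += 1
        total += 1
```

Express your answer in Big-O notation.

Each loop level contributes: 1 × √n. Multiplying the contributions gives O(√n).

Answer: O(√n)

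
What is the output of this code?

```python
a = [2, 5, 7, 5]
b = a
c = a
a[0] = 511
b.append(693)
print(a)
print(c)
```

Key concept: multiple aliases.
Step by step:
`a = [2, 5, 7, 5]` → a = [2, 5, 7, 5]
`b = a` → b = [2, 5, 7, 5] (same object as a)
`c = a` → c = [2, 5, 7, 5] (same object as a, b)
`a[0] = 511` → a = [511, 5, 7, 5] (same object as b, c); b = [511, 5, 7, 5] (same object as a, c); c = [511, 5, 7, 5] (same object as a, b)
`b.append(693)` → a = [511, 5, 7, 5, 693] (same object as b, c); b = [511, 5, 7, 5, 693] (same object as a, c); c = [511, 5, 7, 5, 693] (same object as a, b)
`print(a)` → prints [511, 5, 7, 5, 693]
`print(c)` → prints [511, 5, 7, 5, 693]

Answer:
[511, 5, 7, 5, 693]
[511, 5, 7, 5, 693]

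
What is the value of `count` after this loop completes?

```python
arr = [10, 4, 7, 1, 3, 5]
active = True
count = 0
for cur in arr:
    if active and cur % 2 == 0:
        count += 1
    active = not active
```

Count even values at even positions
`count` takes the values: 0 → 1

Answer: 1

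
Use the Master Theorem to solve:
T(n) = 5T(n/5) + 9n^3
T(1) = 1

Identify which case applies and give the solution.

a=5, b=5, f(n)=9n^3. log_5(5) = 1. Since c=3 > 1 and the regularity condition holds (5(n/5)^3 = (5/5^3)n^3 with 5/5^3 < 1), Case 3 applies: T(n) = Θ(f(n)) = O(n^3).

Answer: O(n^3) - Case 3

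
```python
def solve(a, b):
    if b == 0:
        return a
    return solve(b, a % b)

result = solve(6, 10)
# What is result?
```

solve(6, 10) -> solve(10, 6) -> solve(6, 4) -> solve(4, 2) -> solve(2, 0) -> 2

Answer: 2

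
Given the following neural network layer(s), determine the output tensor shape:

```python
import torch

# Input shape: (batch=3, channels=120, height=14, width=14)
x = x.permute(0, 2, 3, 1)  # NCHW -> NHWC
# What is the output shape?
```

Input: (3, 120, 14, 14) -> Output: (3, 14, 14, 120)

Answer: (3, 14, 14, 120)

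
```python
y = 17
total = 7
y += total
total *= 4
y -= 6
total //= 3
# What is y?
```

Trace:
`y = 17` → y = 17
`total = 7` → total = 7
`y += total` → y = 24
`total *= 4` → total = 28
`y -= 6` → y = 18
`total //= 3` → total = 9
So y = 18

Answer: 18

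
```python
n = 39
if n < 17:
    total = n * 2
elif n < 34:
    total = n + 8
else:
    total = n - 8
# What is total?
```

Trace:
`n = 39` → n = 39
`if n < 17: ...` → n < 17 is False, n < 34 is False, take else branch → total = 31
So total = 31

Answer: 31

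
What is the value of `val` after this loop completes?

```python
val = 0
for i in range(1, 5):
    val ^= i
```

XOR of 1 to 4
`val` takes the values: 0 → 1 → 3 → 0 → 4

Answer: 4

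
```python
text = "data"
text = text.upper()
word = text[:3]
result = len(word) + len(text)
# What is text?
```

Trace:
`text = "data"` → text = 'data'
`text = text.upper()` → text = 'DATA'
`word = text[:3]` → word = 'DAT'
`result = len(word) + len(text)` → result = 7
So text = 'DATA'

Answer: 'DATA'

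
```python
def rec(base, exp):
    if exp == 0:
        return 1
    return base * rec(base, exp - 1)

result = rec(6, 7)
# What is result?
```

rec(6, 7) = 6 * 6 * 6 * 6 * 6 * 6 * 6 = 279936

Answer: 279936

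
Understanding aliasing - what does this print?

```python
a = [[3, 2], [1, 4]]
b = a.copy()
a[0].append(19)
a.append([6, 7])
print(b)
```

Key concept: shallow copy with nested lists.
Step by step:
`a = [[3, 2], [1, 4]]` → a = [[3, 2], [1, 4]]
`b = a.copy()` → b = [[3, 2], [1, 4]]
`a[0].append(19)` → a = [[3, 2, 19], [1, 4]]; b = [[3, 2, 19], [1, 4]]
`a.append([6, 7])` → a = [[3, 2, 19], [1, 4], [6, 7]]
`print(b)` → prints [[3, 2, 19], [1, 4]]

Answer: [[3, 2, 19], [1, 4]]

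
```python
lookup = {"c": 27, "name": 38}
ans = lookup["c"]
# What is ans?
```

Trace:
`lookup = {"c": 27, "name": 38}` → lookup = {'c': 27, 'name': 38}
`ans = lookup["c"]` → ans = 27
So ans = 27

Answer: 27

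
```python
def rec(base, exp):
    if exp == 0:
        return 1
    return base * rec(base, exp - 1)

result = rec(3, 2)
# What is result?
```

rec(3, 2) = 3 * 3 = 9

Answer: 9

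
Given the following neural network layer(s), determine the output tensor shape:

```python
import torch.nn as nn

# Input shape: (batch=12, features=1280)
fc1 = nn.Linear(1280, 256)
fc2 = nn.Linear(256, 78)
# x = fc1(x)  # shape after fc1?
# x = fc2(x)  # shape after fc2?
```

Input: (12, 1280) -> after fc1: (12, 256) -> Output: (12, 78)

Answer: (12, 78)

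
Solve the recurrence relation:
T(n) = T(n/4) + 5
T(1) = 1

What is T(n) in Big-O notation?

Each step divides n by 4 and adds 5. After log_4(n) steps we reach T(1)=1. So T(n) = 5·log_4(n) + 1 = O(log n).

Answer: O(log n)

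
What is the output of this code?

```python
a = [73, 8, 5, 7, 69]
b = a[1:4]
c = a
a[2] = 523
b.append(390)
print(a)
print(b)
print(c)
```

Key concept: slice vs alias.
Step by step:
`a = [73, 8, 5, 7, 69]` → a = [73, 8, 5, 7, 69]
`b = a[1:4]` → b = [8, 5, 7]
`c = a` → c = [73, 8, 5, 7, 69] (same object as a)
`a[2] = 523` → a = [73, 8, 523, 7, 69] (same object as c); c = [73, 8, 523, 7, 69] (same object as a)
`b.append(390)` → b = [8, 5, 7, 390]
`print(a)` → prints [73, 8, 523, 7, 69]
`print(b)` → prints [8, 5, 7, 390]
`print(c)` → prints [73, 8, 523, 7, 69]

Answer:
[73, 8, 523, 7, 69]
[8, 5, 7, 390]
[73, 8, 523, 7, 69]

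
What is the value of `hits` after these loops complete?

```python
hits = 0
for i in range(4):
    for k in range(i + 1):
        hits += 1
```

Triangle: 1 + 2 + ... + 4
`hits` takes the values: 0 → 1 → 2 → 3 → 4 → 5 → 6 → 7 → 8 → 9 → 10

Answer: 10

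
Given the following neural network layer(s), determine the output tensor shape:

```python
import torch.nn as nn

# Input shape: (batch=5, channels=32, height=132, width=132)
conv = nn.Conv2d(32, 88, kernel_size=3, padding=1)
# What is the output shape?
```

Input: (5, 32, 132, 132) -> Output: (5, 88, 132, 132)

Answer: (5, 88, 132, 132)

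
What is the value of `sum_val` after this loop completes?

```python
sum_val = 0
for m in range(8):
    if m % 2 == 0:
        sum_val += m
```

Sum of even numbers 0 to 7
`sum_val` takes the values: 0 → 2 → 6 → 12

Answer: 12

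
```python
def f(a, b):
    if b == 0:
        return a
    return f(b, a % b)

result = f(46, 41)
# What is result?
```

f(46, 41) -> f(41, 5) -> f(5, 1) -> f(1, 0) -> 1

Answer: 1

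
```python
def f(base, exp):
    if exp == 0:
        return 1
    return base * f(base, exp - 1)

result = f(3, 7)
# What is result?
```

f(3, 7) = 3 * 3 * 3 * 3 * 3 * 3 * 3 = 2187

Answer: 2187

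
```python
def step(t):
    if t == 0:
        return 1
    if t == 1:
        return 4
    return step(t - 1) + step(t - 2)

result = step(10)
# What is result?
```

Build up from base cases: step(0)=1, step(1)=4, step(2)=5, step(3)=9, step(4)=14, step(5)=23, step(6)=37, ..., step(10)=254

Answer: 254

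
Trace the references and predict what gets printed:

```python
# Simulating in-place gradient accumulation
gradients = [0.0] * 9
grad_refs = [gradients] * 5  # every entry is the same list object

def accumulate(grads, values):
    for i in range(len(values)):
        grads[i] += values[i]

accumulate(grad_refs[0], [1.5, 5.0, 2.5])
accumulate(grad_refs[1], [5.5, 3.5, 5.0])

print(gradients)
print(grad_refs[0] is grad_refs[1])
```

Key concept: gradient accumulation aliasing.
Step by step:
`gradients = [0.0] * 9` → gradients = [0.0, 0.0, 0.0, 0.0, 0.0, 0.0, 0.0, 0.0, 0.0]
`grad_refs = [gradients] * 5` → grad_refs = [[0.0, 0.0, 0.0, 0.0, 0.0, 0.0, 0.0, 0.0, 0.0], [0.0, 0.0, 0.0, 0.0, 0.0, 0.0, 0.0, 0.0, 0.0], [0.0, 0.0, 0.0, 0.0, 0.0, 0.0, 0.0, 0.0, 0.0], [0.0, 0.0, 0.0, 0.0, 0.0, 0.0, 0.0, 0.0, 0.0], [0.0, 0.0, 0.0, 0.0, 0.0, 0.0, 0.0, 0.0, 0.0]]
`accumulate(grad_refs[0], [1.5, 5.0, 2.5])` → gradients = [1.5, 5.0, 2.5, 0.0, 0.0, 0.0, 0.0, 0.0, 0.0]; grad_refs = [[1.5, 5.0, 2.5, 0.0, 0.0, 0.0, 0.0, 0.0, 0.0], [1.5, 5.0, 2.5, 0.0, 0.0, 0.0, 0.0, 0.0, 0.0], [1.5, 5.0, 2.5, 0.0, 0.0, 0.0, 0.0, 0.0, 0.0], [1.5, 5.0, 2.5, 0.0, 0.0, 0.0, 0.0, 0.0, 0.0], [1.5, 5.0, 2.5, 0.0, 0.0, 0.0, 0.0, 0.0, 0.0]]
`accumulate(grad_refs[1], [5.5, 3.5, 5.0])` → gradients = [7.0, 8.5, 7.5, 0.0, 0.0, 0.0, 0.0, 0.0, 0.0]; grad_refs = [[7.0, 8.5, 7.5, 0.0, 0.0, 0.0, 0.0, 0.0, 0.0], [7.0, 8.5, 7.5, 0.0, 0.0, 0.0, 0.0, 0.0, 0.0], [7.0, 8.5, 7.5, 0.0, 0.0, 0.0, 0.0, 0.0, 0.0], [7.0, 8.5, 7.5, 0.0, 0.0, 0.0, 0.0, 0.0, 0.0], [7.0, 8.5, 7.5, 0.0, 0.0, 0.0, 0.0, 0.0, 0.0]]
`print(gradients)` → prints [7.0, 8.5, 7.5, 0.0, 0.0, 0.0, 0.0, 0.0, 0.0]
`print(grad_refs[0] is grad_refs[1])` → prints True

Answer:
[7.0, 8.5, 7.5, 0.0, 0.0, 0.0, 0.0, 0.0, 0.0]
True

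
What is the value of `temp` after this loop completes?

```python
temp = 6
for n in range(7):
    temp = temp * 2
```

Multiply by 2, 7 times: 6 * 2^7 = 768
`temp` takes the values: 6 → 12 → 24 → 48 → 96 → 192 → 384 → 768

Answer: 768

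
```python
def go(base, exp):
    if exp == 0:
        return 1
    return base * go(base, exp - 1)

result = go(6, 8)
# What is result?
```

go(6, 8) = 6 * 6 * 6 * 6 * 6 * 6 * 6 * 6 = 1679616

Answer: 1679616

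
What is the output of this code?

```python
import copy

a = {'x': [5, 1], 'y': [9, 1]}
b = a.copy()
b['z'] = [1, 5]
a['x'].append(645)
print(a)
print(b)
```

Key concept: shallow copy of dict with mutable values.
Step by step:
`a = {'x': [5, 1], 'y': [9, 1]}` → a = {'x': [5, 1], 'y': [9, 1]}
`b = a.copy()` → b = {'x': [5, 1], 'y': [9, 1]}
`b['z'] = [1, 5]` → b = {'x': [5, 1], 'y': [9, 1], 'z': [1, 5]}
`a['x'].append(645)` → a = {'x': [5, 1, 645], 'y': [9, 1]}; b = {'x': [5, 1, 645], 'y': [9, 1], 'z': [1, 5]}
`print(a)` → prints {'x': [5, 1, 645], 'y': [9, 1]}
`print(b)` → prints {'x': [5, 1, 645], 'y': [9, 1], 'z': [1, 5]}

Answer:
{'x': [5, 1, 645], 'y': [9, 1]}
{'x': [5, 1, 645], 'y': [9, 1], 'z': [1, 5]}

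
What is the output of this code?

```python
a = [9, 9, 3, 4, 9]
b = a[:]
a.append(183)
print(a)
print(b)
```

Key concept: slice [:] creates copy.
Step by step:
`a = [9, 9, 3, 4, 9]` → a = [9, 9, 3, 4, 9]
`b = a[:]` → b = [9, 9, 3, 4, 9]
`a.append(183)` → a = [9, 9, 3, 4, 9, 183]
`print(a)` → prints [9, 9, 3, 4, 9, 183]
`print(b)` → prints [9, 9, 3, 4, 9]

Answer:
[9, 9, 3, 4, 9, 183]
[9, 9, 3, 4, 9]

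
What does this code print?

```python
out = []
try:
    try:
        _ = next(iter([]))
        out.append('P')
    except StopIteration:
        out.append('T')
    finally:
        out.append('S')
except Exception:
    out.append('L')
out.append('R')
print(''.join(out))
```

Execution trace: 'T' (inner except StopIteration) → 'S' (inner finally) → 'R' (after the try/except). Output: TSR

Answer: TSR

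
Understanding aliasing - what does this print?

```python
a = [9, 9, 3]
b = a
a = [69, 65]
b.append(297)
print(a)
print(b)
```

Key concept: rebinding vs mutation: a is rebound to a new list, b still points at the original.
Step by step:
`a = [9, 9, 3]` → a = [9, 9, 3]
`b = a` → b = [9, 9, 3] (same object as a)
`a = [69, 65]` → a = [69, 65]
`b.append(297)` → b = [9, 9, 3, 297]
`print(a)` → prints [69, 65]
`print(b)` → prints [9, 9, 3, 297]

Answer:
[69, 65]
[9, 9, 3, 297]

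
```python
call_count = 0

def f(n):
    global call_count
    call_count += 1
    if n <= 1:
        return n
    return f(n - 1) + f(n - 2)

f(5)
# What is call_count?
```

Calls(n) = 1 + Calls(n-1) + Calls(n-2); Calls(0)=Calls(1)=1. For n=5 this gives 15.

Answer: 15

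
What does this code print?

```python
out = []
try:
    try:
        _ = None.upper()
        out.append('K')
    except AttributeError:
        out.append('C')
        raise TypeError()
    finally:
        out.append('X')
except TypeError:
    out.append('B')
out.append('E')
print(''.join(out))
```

Execution trace: 'C' (inner except AttributeError) → 'X' (inner finally) → 'B' (outer except TypeError) → 'E' (after the try/except). Output: CXBE

Answer: CXBE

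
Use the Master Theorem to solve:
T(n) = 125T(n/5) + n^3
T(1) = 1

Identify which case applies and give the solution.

a=125, b=5, f(n)=n^3. log_5(125) = 3. Since c=3 = 3, Case 2 applies: T(n) = Θ(n^log_b(a) · log n) = O(n^3 log n).

Answer: O(n^3 log n) - Case 2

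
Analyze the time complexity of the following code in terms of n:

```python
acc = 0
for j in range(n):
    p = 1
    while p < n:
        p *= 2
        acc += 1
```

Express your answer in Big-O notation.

Each loop level contributes: n × log n. Multiplying the contributions gives O(n log n).

Answer: O(n log n)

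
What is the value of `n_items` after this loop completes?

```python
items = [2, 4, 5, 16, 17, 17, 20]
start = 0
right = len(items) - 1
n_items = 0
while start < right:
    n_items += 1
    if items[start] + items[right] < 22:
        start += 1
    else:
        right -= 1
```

Steps to find pair summing to 22
`n_items` takes the values: 0 → 1 → 2 → 3 → 4 → 5 → 6

Answer: 6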